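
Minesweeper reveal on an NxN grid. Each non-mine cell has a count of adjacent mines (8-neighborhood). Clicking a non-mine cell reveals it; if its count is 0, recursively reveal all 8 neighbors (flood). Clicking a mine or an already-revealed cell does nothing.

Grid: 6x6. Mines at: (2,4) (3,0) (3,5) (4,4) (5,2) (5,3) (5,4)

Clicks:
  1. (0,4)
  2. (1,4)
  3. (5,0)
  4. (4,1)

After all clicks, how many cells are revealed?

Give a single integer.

Answer: 25

Derivation:
Click 1 (0,4) count=0: revealed 22 new [(0,0) (0,1) (0,2) (0,3) (0,4) (0,5) (1,0) (1,1) (1,2) (1,3) (1,4) (1,5) (2,0) (2,1) (2,2) (2,3) (3,1) (3,2) (3,3) (4,1) (4,2) (4,3)] -> total=22
Click 2 (1,4) count=1: revealed 0 new [(none)] -> total=22
Click 3 (5,0) count=0: revealed 3 new [(4,0) (5,0) (5,1)] -> total=25
Click 4 (4,1) count=2: revealed 0 new [(none)] -> total=25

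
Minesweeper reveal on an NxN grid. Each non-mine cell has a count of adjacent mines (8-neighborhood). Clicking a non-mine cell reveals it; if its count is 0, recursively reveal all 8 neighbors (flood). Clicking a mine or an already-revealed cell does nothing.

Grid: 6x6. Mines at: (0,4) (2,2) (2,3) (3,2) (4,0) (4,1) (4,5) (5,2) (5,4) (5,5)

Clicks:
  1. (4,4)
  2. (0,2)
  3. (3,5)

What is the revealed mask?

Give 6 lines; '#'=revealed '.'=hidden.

Answer: ####..
####..
##....
##...#
....#.
......

Derivation:
Click 1 (4,4) count=3: revealed 1 new [(4,4)] -> total=1
Click 2 (0,2) count=0: revealed 12 new [(0,0) (0,1) (0,2) (0,3) (1,0) (1,1) (1,2) (1,3) (2,0) (2,1) (3,0) (3,1)] -> total=13
Click 3 (3,5) count=1: revealed 1 new [(3,5)] -> total=14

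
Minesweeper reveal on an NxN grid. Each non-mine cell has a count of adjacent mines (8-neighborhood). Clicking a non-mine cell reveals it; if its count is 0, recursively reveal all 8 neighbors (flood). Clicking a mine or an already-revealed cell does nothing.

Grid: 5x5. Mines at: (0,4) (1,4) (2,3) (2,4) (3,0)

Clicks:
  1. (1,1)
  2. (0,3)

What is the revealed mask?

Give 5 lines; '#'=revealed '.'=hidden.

Click 1 (1,1) count=0: revealed 11 new [(0,0) (0,1) (0,2) (0,3) (1,0) (1,1) (1,2) (1,3) (2,0) (2,1) (2,2)] -> total=11
Click 2 (0,3) count=2: revealed 0 new [(none)] -> total=11

Answer: ####.
####.
###..
.....
.....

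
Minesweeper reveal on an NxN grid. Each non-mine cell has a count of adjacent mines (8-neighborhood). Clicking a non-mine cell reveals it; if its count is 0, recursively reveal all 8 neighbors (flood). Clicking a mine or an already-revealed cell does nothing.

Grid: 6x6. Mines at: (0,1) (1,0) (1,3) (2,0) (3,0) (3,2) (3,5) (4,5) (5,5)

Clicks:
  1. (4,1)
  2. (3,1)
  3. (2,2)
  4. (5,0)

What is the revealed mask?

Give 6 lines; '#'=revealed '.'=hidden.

Click 1 (4,1) count=2: revealed 1 new [(4,1)] -> total=1
Click 2 (3,1) count=3: revealed 1 new [(3,1)] -> total=2
Click 3 (2,2) count=2: revealed 1 new [(2,2)] -> total=3
Click 4 (5,0) count=0: revealed 9 new [(4,0) (4,2) (4,3) (4,4) (5,0) (5,1) (5,2) (5,3) (5,4)] -> total=12

Answer: ......
......
..#...
.#....
#####.
#####.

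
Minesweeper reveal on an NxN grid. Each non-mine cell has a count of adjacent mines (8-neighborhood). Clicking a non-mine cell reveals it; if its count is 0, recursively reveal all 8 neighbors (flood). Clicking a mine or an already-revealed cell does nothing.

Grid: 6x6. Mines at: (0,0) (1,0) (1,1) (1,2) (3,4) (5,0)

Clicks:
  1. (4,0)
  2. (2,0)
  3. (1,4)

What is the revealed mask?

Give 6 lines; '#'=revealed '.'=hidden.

Click 1 (4,0) count=1: revealed 1 new [(4,0)] -> total=1
Click 2 (2,0) count=2: revealed 1 new [(2,0)] -> total=2
Click 3 (1,4) count=0: revealed 9 new [(0,3) (0,4) (0,5) (1,3) (1,4) (1,5) (2,3) (2,4) (2,5)] -> total=11

Answer: ...###
...###
#..###
......
#.....
......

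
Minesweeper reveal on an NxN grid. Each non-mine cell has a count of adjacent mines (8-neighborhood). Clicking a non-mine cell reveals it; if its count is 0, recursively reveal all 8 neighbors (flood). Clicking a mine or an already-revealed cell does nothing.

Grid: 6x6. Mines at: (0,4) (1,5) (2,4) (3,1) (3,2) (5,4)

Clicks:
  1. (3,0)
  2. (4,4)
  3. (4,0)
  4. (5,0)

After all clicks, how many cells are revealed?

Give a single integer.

Answer: 10

Derivation:
Click 1 (3,0) count=1: revealed 1 new [(3,0)] -> total=1
Click 2 (4,4) count=1: revealed 1 new [(4,4)] -> total=2
Click 3 (4,0) count=1: revealed 1 new [(4,0)] -> total=3
Click 4 (5,0) count=0: revealed 7 new [(4,1) (4,2) (4,3) (5,0) (5,1) (5,2) (5,3)] -> total=10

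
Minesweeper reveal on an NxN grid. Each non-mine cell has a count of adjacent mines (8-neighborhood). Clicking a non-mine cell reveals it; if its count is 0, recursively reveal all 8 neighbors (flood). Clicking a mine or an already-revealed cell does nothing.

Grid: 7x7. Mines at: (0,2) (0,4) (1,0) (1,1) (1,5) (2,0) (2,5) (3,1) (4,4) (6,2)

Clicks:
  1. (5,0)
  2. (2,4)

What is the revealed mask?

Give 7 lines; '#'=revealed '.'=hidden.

Click 1 (5,0) count=0: revealed 6 new [(4,0) (4,1) (5,0) (5,1) (6,0) (6,1)] -> total=6
Click 2 (2,4) count=2: revealed 1 new [(2,4)] -> total=7

Answer: .......
.......
....#..
.......
##.....
##.....
##.....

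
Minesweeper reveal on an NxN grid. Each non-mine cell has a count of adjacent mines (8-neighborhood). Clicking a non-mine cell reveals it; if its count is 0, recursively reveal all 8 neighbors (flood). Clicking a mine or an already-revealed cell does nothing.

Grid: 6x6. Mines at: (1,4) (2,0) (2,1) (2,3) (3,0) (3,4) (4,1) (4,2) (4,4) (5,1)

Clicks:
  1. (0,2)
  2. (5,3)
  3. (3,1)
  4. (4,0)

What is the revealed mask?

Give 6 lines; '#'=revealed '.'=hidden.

Click 1 (0,2) count=0: revealed 8 new [(0,0) (0,1) (0,2) (0,3) (1,0) (1,1) (1,2) (1,3)] -> total=8
Click 2 (5,3) count=2: revealed 1 new [(5,3)] -> total=9
Click 3 (3,1) count=5: revealed 1 new [(3,1)] -> total=10
Click 4 (4,0) count=3: revealed 1 new [(4,0)] -> total=11

Answer: ####..
####..
......
.#....
#.....
...#..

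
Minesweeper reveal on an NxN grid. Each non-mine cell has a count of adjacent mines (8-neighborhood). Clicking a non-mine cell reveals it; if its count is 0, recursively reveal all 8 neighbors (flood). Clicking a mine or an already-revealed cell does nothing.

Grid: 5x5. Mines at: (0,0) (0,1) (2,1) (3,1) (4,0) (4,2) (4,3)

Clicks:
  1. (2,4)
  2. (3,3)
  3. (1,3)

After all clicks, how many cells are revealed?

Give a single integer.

Answer: 12

Derivation:
Click 1 (2,4) count=0: revealed 12 new [(0,2) (0,3) (0,4) (1,2) (1,3) (1,4) (2,2) (2,3) (2,4) (3,2) (3,3) (3,4)] -> total=12
Click 2 (3,3) count=2: revealed 0 new [(none)] -> total=12
Click 3 (1,3) count=0: revealed 0 new [(none)] -> total=12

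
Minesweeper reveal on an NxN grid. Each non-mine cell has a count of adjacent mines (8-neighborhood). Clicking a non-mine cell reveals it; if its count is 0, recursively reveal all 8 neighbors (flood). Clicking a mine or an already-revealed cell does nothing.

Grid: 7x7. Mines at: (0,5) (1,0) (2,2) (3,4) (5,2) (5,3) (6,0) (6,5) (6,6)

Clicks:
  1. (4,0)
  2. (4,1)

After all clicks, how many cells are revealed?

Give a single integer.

Click 1 (4,0) count=0: revealed 8 new [(2,0) (2,1) (3,0) (3,1) (4,0) (4,1) (5,0) (5,1)] -> total=8
Click 2 (4,1) count=1: revealed 0 new [(none)] -> total=8

Answer: 8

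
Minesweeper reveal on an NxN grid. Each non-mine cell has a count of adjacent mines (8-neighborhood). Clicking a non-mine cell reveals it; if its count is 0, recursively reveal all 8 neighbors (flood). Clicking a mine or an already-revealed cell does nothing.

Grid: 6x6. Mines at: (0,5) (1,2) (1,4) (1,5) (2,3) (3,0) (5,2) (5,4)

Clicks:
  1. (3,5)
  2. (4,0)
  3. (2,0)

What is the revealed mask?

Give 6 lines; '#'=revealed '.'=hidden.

Click 1 (3,5) count=0: revealed 6 new [(2,4) (2,5) (3,4) (3,5) (4,4) (4,5)] -> total=6
Click 2 (4,0) count=1: revealed 1 new [(4,0)] -> total=7
Click 3 (2,0) count=1: revealed 1 new [(2,0)] -> total=8

Answer: ......
......
#...##
....##
#...##
......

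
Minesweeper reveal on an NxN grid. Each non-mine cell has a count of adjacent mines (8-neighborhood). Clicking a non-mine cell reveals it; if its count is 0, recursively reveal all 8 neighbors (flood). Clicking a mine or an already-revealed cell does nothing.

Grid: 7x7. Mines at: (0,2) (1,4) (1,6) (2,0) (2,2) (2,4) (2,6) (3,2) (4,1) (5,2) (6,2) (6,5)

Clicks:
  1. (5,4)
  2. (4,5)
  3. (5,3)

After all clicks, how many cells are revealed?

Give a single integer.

Click 1 (5,4) count=1: revealed 1 new [(5,4)] -> total=1
Click 2 (4,5) count=0: revealed 11 new [(3,3) (3,4) (3,5) (3,6) (4,3) (4,4) (4,5) (4,6) (5,3) (5,5) (5,6)] -> total=12
Click 3 (5,3) count=2: revealed 0 new [(none)] -> total=12

Answer: 12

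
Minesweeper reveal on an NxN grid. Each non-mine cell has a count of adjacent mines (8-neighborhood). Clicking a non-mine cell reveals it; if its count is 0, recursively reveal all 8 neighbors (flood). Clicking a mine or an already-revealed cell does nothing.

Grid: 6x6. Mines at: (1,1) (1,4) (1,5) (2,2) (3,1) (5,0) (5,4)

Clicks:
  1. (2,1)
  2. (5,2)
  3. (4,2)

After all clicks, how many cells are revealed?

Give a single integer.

Answer: 7

Derivation:
Click 1 (2,1) count=3: revealed 1 new [(2,1)] -> total=1
Click 2 (5,2) count=0: revealed 6 new [(4,1) (4,2) (4,3) (5,1) (5,2) (5,3)] -> total=7
Click 3 (4,2) count=1: revealed 0 new [(none)] -> total=7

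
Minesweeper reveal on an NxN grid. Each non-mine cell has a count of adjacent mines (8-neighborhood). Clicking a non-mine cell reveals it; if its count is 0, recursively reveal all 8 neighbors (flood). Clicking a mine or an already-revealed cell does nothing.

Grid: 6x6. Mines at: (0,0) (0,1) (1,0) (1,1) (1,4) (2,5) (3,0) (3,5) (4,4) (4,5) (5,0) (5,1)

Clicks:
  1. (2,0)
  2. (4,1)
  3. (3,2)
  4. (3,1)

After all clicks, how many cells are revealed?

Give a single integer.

Click 1 (2,0) count=3: revealed 1 new [(2,0)] -> total=1
Click 2 (4,1) count=3: revealed 1 new [(4,1)] -> total=2
Click 3 (3,2) count=0: revealed 8 new [(2,1) (2,2) (2,3) (3,1) (3,2) (3,3) (4,2) (4,3)] -> total=10
Click 4 (3,1) count=1: revealed 0 new [(none)] -> total=10

Answer: 10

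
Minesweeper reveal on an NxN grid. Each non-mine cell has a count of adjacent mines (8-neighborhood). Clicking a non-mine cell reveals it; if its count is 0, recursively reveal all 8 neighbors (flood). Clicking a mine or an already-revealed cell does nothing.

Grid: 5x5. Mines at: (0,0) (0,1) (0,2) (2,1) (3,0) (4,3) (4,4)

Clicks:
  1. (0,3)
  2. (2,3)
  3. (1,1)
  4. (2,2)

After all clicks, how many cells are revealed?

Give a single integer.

Answer: 12

Derivation:
Click 1 (0,3) count=1: revealed 1 new [(0,3)] -> total=1
Click 2 (2,3) count=0: revealed 10 new [(0,4) (1,2) (1,3) (1,4) (2,2) (2,3) (2,4) (3,2) (3,3) (3,4)] -> total=11
Click 3 (1,1) count=4: revealed 1 new [(1,1)] -> total=12
Click 4 (2,2) count=1: revealed 0 new [(none)] -> total=12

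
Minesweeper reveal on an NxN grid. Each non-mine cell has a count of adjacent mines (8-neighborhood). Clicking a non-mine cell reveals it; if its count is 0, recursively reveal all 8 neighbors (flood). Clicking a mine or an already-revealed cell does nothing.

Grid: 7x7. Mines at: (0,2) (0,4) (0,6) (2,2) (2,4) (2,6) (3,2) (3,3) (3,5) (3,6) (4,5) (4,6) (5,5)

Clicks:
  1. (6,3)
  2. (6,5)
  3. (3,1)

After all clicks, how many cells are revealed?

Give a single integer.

Answer: 24

Derivation:
Click 1 (6,3) count=0: revealed 23 new [(0,0) (0,1) (1,0) (1,1) (2,0) (2,1) (3,0) (3,1) (4,0) (4,1) (4,2) (4,3) (4,4) (5,0) (5,1) (5,2) (5,3) (5,4) (6,0) (6,1) (6,2) (6,3) (6,4)] -> total=23
Click 2 (6,5) count=1: revealed 1 new [(6,5)] -> total=24
Click 3 (3,1) count=2: revealed 0 new [(none)] -> total=24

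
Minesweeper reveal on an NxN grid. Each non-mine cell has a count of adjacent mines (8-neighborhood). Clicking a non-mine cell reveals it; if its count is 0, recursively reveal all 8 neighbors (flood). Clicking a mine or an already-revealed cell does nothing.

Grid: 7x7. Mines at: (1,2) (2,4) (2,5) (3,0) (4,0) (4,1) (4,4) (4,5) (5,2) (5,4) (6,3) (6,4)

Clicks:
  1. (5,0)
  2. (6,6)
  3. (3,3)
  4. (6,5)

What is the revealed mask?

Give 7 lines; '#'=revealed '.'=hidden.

Click 1 (5,0) count=2: revealed 1 new [(5,0)] -> total=1
Click 2 (6,6) count=0: revealed 4 new [(5,5) (5,6) (6,5) (6,6)] -> total=5
Click 3 (3,3) count=2: revealed 1 new [(3,3)] -> total=6
Click 4 (6,5) count=2: revealed 0 new [(none)] -> total=6

Answer: .......
.......
.......
...#...
.......
#....##
.....##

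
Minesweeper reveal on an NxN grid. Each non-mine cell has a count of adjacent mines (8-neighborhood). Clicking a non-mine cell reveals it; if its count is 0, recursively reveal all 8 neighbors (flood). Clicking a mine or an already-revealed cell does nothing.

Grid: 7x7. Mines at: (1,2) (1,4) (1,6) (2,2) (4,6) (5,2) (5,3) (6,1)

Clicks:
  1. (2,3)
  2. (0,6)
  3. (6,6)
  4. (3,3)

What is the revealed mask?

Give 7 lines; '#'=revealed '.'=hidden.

Click 1 (2,3) count=3: revealed 1 new [(2,3)] -> total=1
Click 2 (0,6) count=1: revealed 1 new [(0,6)] -> total=2
Click 3 (6,6) count=0: revealed 6 new [(5,4) (5,5) (5,6) (6,4) (6,5) (6,6)] -> total=8
Click 4 (3,3) count=1: revealed 1 new [(3,3)] -> total=9

Answer: ......#
.......
...#...
...#...
.......
....###
....###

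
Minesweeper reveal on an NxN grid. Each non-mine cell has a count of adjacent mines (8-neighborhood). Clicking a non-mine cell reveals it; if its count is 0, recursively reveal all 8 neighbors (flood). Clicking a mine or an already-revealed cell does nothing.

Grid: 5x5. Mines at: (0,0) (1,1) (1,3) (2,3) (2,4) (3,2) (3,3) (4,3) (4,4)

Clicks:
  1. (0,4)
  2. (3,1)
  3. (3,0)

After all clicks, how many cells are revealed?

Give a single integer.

Click 1 (0,4) count=1: revealed 1 new [(0,4)] -> total=1
Click 2 (3,1) count=1: revealed 1 new [(3,1)] -> total=2
Click 3 (3,0) count=0: revealed 5 new [(2,0) (2,1) (3,0) (4,0) (4,1)] -> total=7

Answer: 7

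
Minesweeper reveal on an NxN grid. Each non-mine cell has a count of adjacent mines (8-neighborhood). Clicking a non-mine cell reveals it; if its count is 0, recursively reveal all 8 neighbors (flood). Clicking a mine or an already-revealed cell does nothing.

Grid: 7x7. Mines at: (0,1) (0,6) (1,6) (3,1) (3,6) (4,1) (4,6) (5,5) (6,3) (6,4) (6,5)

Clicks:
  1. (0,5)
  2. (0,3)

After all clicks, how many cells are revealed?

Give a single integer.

Click 1 (0,5) count=2: revealed 1 new [(0,5)] -> total=1
Click 2 (0,3) count=0: revealed 22 new [(0,2) (0,3) (0,4) (1,2) (1,3) (1,4) (1,5) (2,2) (2,3) (2,4) (2,5) (3,2) (3,3) (3,4) (3,5) (4,2) (4,3) (4,4) (4,5) (5,2) (5,3) (5,4)] -> total=23

Answer: 23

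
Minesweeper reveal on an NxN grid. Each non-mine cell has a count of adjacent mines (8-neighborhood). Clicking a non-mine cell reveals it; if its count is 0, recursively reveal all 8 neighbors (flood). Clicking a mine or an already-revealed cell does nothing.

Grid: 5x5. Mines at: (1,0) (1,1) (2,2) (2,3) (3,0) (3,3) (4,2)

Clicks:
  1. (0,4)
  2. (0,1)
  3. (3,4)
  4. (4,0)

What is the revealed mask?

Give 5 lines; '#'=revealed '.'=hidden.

Click 1 (0,4) count=0: revealed 6 new [(0,2) (0,3) (0,4) (1,2) (1,3) (1,4)] -> total=6
Click 2 (0,1) count=2: revealed 1 new [(0,1)] -> total=7
Click 3 (3,4) count=2: revealed 1 new [(3,4)] -> total=8
Click 4 (4,0) count=1: revealed 1 new [(4,0)] -> total=9

Answer: .####
..###
.....
....#
#....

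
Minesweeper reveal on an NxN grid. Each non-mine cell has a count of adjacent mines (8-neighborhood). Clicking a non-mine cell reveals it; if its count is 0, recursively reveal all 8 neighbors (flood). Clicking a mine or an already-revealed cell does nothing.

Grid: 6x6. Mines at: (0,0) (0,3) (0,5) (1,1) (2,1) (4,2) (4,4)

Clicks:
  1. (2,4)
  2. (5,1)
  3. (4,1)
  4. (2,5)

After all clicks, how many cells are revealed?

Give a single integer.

Click 1 (2,4) count=0: revealed 12 new [(1,2) (1,3) (1,4) (1,5) (2,2) (2,3) (2,4) (2,5) (3,2) (3,3) (3,4) (3,5)] -> total=12
Click 2 (5,1) count=1: revealed 1 new [(5,1)] -> total=13
Click 3 (4,1) count=1: revealed 1 new [(4,1)] -> total=14
Click 4 (2,5) count=0: revealed 0 new [(none)] -> total=14

Answer: 14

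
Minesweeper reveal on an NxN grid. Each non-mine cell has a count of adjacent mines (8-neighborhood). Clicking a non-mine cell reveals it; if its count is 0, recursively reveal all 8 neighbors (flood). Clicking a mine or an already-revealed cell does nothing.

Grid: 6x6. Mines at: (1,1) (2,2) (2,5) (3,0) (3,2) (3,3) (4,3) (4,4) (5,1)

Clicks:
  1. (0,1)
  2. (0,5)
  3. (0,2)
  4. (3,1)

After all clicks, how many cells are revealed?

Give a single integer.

Click 1 (0,1) count=1: revealed 1 new [(0,1)] -> total=1
Click 2 (0,5) count=0: revealed 8 new [(0,2) (0,3) (0,4) (0,5) (1,2) (1,3) (1,4) (1,5)] -> total=9
Click 3 (0,2) count=1: revealed 0 new [(none)] -> total=9
Click 4 (3,1) count=3: revealed 1 new [(3,1)] -> total=10

Answer: 10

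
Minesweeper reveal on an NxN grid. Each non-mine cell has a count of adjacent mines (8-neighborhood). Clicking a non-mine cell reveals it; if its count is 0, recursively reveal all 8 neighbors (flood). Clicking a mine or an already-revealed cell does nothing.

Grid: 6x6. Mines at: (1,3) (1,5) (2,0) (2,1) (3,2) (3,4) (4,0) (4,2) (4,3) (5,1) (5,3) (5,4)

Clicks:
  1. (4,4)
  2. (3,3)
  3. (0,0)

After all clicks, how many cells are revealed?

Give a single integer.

Click 1 (4,4) count=4: revealed 1 new [(4,4)] -> total=1
Click 2 (3,3) count=4: revealed 1 new [(3,3)] -> total=2
Click 3 (0,0) count=0: revealed 6 new [(0,0) (0,1) (0,2) (1,0) (1,1) (1,2)] -> total=8

Answer: 8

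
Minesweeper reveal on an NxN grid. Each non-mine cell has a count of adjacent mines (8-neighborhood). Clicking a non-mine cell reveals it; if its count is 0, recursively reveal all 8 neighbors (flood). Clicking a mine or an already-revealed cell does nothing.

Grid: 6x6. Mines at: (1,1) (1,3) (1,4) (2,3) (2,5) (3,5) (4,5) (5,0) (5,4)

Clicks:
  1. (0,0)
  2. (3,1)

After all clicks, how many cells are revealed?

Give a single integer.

Answer: 15

Derivation:
Click 1 (0,0) count=1: revealed 1 new [(0,0)] -> total=1
Click 2 (3,1) count=0: revealed 14 new [(2,0) (2,1) (2,2) (3,0) (3,1) (3,2) (3,3) (4,0) (4,1) (4,2) (4,3) (5,1) (5,2) (5,3)] -> total=15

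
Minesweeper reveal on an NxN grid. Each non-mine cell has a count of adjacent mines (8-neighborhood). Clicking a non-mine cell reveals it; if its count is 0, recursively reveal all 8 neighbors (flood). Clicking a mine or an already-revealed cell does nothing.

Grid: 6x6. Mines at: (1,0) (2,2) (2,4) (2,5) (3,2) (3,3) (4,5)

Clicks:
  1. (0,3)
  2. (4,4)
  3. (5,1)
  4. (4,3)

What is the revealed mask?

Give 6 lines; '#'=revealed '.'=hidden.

Answer: .#####
.#####
##....
##....
#####.
#####.

Derivation:
Click 1 (0,3) count=0: revealed 10 new [(0,1) (0,2) (0,3) (0,4) (0,5) (1,1) (1,2) (1,3) (1,4) (1,5)] -> total=10
Click 2 (4,4) count=2: revealed 1 new [(4,4)] -> total=11
Click 3 (5,1) count=0: revealed 13 new [(2,0) (2,1) (3,0) (3,1) (4,0) (4,1) (4,2) (4,3) (5,0) (5,1) (5,2) (5,3) (5,4)] -> total=24
Click 4 (4,3) count=2: revealed 0 new [(none)] -> total=24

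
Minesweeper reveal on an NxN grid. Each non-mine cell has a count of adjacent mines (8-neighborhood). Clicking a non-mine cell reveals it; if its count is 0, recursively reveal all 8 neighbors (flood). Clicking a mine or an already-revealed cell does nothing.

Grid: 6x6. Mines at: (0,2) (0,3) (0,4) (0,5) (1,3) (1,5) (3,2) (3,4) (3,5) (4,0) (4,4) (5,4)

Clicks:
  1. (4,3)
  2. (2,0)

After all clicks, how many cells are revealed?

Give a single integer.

Answer: 9

Derivation:
Click 1 (4,3) count=4: revealed 1 new [(4,3)] -> total=1
Click 2 (2,0) count=0: revealed 8 new [(0,0) (0,1) (1,0) (1,1) (2,0) (2,1) (3,0) (3,1)] -> total=9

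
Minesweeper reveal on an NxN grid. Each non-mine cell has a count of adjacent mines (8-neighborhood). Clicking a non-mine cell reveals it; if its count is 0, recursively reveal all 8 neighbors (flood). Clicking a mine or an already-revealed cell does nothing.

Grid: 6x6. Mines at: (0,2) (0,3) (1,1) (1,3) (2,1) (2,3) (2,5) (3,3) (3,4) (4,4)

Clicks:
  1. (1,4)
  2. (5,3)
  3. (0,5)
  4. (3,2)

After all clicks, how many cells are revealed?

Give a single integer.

Answer: 6

Derivation:
Click 1 (1,4) count=4: revealed 1 new [(1,4)] -> total=1
Click 2 (5,3) count=1: revealed 1 new [(5,3)] -> total=2
Click 3 (0,5) count=0: revealed 3 new [(0,4) (0,5) (1,5)] -> total=5
Click 4 (3,2) count=3: revealed 1 new [(3,2)] -> total=6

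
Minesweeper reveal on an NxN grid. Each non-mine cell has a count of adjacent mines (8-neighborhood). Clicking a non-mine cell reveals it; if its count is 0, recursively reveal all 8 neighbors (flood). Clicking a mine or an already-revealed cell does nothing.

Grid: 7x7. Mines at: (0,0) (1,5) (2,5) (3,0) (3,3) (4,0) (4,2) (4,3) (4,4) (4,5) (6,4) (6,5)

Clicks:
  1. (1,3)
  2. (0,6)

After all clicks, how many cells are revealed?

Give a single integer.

Answer: 13

Derivation:
Click 1 (1,3) count=0: revealed 12 new [(0,1) (0,2) (0,3) (0,4) (1,1) (1,2) (1,3) (1,4) (2,1) (2,2) (2,3) (2,4)] -> total=12
Click 2 (0,6) count=1: revealed 1 new [(0,6)] -> total=13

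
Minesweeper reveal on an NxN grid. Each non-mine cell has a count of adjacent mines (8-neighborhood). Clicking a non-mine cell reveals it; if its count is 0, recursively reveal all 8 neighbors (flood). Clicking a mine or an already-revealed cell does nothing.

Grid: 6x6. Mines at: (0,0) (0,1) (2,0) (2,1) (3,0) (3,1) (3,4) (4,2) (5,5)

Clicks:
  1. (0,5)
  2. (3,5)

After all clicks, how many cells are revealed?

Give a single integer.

Click 1 (0,5) count=0: revealed 12 new [(0,2) (0,3) (0,4) (0,5) (1,2) (1,3) (1,4) (1,5) (2,2) (2,3) (2,4) (2,5)] -> total=12
Click 2 (3,5) count=1: revealed 1 new [(3,5)] -> total=13

Answer: 13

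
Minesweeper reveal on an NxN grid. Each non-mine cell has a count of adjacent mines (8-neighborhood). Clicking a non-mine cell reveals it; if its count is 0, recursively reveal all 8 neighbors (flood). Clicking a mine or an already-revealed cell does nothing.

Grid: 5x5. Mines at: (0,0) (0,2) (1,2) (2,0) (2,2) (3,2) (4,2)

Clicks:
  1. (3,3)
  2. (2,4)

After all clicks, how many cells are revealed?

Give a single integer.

Click 1 (3,3) count=3: revealed 1 new [(3,3)] -> total=1
Click 2 (2,4) count=0: revealed 9 new [(0,3) (0,4) (1,3) (1,4) (2,3) (2,4) (3,4) (4,3) (4,4)] -> total=10

Answer: 10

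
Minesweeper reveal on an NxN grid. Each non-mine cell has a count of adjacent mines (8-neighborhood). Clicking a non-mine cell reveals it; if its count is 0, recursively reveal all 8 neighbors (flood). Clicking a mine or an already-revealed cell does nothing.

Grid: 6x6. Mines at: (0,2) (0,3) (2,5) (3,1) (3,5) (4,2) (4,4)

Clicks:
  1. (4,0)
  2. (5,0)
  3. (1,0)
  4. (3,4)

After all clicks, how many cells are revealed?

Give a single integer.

Answer: 11

Derivation:
Click 1 (4,0) count=1: revealed 1 new [(4,0)] -> total=1
Click 2 (5,0) count=0: revealed 3 new [(4,1) (5,0) (5,1)] -> total=4
Click 3 (1,0) count=0: revealed 6 new [(0,0) (0,1) (1,0) (1,1) (2,0) (2,1)] -> total=10
Click 4 (3,4) count=3: revealed 1 new [(3,4)] -> total=11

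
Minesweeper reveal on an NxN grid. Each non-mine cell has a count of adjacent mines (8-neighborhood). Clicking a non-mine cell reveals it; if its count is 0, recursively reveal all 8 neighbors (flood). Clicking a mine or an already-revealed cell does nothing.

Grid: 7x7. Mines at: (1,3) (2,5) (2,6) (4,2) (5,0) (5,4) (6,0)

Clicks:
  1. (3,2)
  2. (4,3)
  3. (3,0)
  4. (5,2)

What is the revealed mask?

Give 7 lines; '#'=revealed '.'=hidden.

Click 1 (3,2) count=1: revealed 1 new [(3,2)] -> total=1
Click 2 (4,3) count=2: revealed 1 new [(4,3)] -> total=2
Click 3 (3,0) count=0: revealed 13 new [(0,0) (0,1) (0,2) (1,0) (1,1) (1,2) (2,0) (2,1) (2,2) (3,0) (3,1) (4,0) (4,1)] -> total=15
Click 4 (5,2) count=1: revealed 1 new [(5,2)] -> total=16

Answer: ###....
###....
###....
###....
##.#...
..#....
.......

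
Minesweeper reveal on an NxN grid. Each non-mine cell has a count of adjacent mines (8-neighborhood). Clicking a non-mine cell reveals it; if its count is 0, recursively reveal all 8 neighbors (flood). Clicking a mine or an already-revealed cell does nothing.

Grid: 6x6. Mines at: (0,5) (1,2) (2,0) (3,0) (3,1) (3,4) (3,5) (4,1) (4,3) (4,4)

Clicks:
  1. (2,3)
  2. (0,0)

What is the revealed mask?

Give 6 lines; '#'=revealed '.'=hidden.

Click 1 (2,3) count=2: revealed 1 new [(2,3)] -> total=1
Click 2 (0,0) count=0: revealed 4 new [(0,0) (0,1) (1,0) (1,1)] -> total=5

Answer: ##....
##....
...#..
......
......
......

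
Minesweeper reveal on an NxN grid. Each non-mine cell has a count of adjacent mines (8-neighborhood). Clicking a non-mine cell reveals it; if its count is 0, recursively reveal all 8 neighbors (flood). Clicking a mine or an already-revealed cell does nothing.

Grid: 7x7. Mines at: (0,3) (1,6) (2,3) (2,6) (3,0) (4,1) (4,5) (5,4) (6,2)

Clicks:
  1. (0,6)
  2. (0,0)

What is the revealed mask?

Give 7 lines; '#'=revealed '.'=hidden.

Answer: ###...#
###....
###....
.......
.......
.......
.......

Derivation:
Click 1 (0,6) count=1: revealed 1 new [(0,6)] -> total=1
Click 2 (0,0) count=0: revealed 9 new [(0,0) (0,1) (0,2) (1,0) (1,1) (1,2) (2,0) (2,1) (2,2)] -> total=10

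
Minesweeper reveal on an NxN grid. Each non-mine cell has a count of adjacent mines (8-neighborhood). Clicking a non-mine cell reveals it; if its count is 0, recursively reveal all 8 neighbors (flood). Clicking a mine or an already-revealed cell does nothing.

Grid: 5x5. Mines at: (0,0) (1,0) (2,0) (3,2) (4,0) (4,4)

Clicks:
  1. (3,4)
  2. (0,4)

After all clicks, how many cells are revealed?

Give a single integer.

Answer: 14

Derivation:
Click 1 (3,4) count=1: revealed 1 new [(3,4)] -> total=1
Click 2 (0,4) count=0: revealed 13 new [(0,1) (0,2) (0,3) (0,4) (1,1) (1,2) (1,3) (1,4) (2,1) (2,2) (2,3) (2,4) (3,3)] -> total=14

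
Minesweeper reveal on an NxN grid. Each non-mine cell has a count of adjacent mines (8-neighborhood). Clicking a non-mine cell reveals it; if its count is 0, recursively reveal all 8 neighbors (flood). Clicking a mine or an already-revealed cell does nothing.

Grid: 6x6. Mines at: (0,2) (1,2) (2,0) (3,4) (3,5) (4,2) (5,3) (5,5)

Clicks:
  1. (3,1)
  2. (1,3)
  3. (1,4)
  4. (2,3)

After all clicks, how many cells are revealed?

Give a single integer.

Click 1 (3,1) count=2: revealed 1 new [(3,1)] -> total=1
Click 2 (1,3) count=2: revealed 1 new [(1,3)] -> total=2
Click 3 (1,4) count=0: revealed 8 new [(0,3) (0,4) (0,5) (1,4) (1,5) (2,3) (2,4) (2,5)] -> total=10
Click 4 (2,3) count=2: revealed 0 new [(none)] -> total=10

Answer: 10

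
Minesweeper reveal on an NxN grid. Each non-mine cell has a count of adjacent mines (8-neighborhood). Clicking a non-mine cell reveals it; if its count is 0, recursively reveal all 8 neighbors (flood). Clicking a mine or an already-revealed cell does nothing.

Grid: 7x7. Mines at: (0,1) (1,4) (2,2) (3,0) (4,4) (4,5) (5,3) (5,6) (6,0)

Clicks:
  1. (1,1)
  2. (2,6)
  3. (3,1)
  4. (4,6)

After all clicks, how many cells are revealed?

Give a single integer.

Click 1 (1,1) count=2: revealed 1 new [(1,1)] -> total=1
Click 2 (2,6) count=0: revealed 8 new [(0,5) (0,6) (1,5) (1,6) (2,5) (2,6) (3,5) (3,6)] -> total=9
Click 3 (3,1) count=2: revealed 1 new [(3,1)] -> total=10
Click 4 (4,6) count=2: revealed 1 new [(4,6)] -> total=11

Answer: 11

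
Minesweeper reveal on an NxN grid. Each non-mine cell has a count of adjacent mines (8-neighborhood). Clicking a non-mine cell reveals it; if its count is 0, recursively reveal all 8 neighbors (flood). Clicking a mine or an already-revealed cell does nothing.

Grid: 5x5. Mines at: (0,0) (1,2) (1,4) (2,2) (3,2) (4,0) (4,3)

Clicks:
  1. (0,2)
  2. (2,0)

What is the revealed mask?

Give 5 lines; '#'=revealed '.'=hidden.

Click 1 (0,2) count=1: revealed 1 new [(0,2)] -> total=1
Click 2 (2,0) count=0: revealed 6 new [(1,0) (1,1) (2,0) (2,1) (3,0) (3,1)] -> total=7

Answer: ..#..
##...
##...
##...
.....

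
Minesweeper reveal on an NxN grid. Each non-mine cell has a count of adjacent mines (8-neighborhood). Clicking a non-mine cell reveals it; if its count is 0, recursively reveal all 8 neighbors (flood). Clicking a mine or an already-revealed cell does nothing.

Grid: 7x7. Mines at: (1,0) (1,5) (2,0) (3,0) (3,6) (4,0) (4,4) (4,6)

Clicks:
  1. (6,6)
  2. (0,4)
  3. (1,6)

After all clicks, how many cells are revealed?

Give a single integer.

Click 1 (6,6) count=0: revealed 33 new [(0,1) (0,2) (0,3) (0,4) (1,1) (1,2) (1,3) (1,4) (2,1) (2,2) (2,3) (2,4) (3,1) (3,2) (3,3) (3,4) (4,1) (4,2) (4,3) (5,0) (5,1) (5,2) (5,3) (5,4) (5,5) (5,6) (6,0) (6,1) (6,2) (6,3) (6,4) (6,5) (6,6)] -> total=33
Click 2 (0,4) count=1: revealed 0 new [(none)] -> total=33
Click 3 (1,6) count=1: revealed 1 new [(1,6)] -> total=34

Answer: 34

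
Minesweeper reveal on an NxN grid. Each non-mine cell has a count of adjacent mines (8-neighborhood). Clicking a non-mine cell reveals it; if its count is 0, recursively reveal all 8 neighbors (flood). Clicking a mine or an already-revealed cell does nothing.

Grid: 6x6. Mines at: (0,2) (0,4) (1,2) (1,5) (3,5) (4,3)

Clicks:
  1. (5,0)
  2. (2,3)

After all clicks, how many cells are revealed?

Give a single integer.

Click 1 (5,0) count=0: revealed 16 new [(0,0) (0,1) (1,0) (1,1) (2,0) (2,1) (2,2) (3,0) (3,1) (3,2) (4,0) (4,1) (4,2) (5,0) (5,1) (5,2)] -> total=16
Click 2 (2,3) count=1: revealed 1 new [(2,3)] -> total=17

Answer: 17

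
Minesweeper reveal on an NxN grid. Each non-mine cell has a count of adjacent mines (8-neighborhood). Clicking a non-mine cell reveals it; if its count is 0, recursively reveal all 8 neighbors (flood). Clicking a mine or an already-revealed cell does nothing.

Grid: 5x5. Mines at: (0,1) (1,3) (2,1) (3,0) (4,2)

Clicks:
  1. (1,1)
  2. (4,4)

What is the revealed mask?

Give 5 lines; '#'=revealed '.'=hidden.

Click 1 (1,1) count=2: revealed 1 new [(1,1)] -> total=1
Click 2 (4,4) count=0: revealed 6 new [(2,3) (2,4) (3,3) (3,4) (4,3) (4,4)] -> total=7

Answer: .....
.#...
...##
...##
...##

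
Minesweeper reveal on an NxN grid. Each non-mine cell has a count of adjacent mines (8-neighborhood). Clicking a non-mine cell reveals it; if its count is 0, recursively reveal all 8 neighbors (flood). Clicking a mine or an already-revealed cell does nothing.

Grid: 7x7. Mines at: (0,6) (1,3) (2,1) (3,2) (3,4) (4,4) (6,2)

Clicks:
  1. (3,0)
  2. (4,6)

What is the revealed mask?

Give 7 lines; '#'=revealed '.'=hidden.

Answer: .......
.....##
.....##
#....##
.....##
...####
...####

Derivation:
Click 1 (3,0) count=1: revealed 1 new [(3,0)] -> total=1
Click 2 (4,6) count=0: revealed 16 new [(1,5) (1,6) (2,5) (2,6) (3,5) (3,6) (4,5) (4,6) (5,3) (5,4) (5,5) (5,6) (6,3) (6,4) (6,5) (6,6)] -> total=17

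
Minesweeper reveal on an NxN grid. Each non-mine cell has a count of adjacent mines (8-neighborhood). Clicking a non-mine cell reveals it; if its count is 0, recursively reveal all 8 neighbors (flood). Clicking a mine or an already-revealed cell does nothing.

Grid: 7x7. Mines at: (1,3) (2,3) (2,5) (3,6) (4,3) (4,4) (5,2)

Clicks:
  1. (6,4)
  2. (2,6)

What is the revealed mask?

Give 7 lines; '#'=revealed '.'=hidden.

Answer: .......
.......
......#
.......
.....##
...####
...####

Derivation:
Click 1 (6,4) count=0: revealed 10 new [(4,5) (4,6) (5,3) (5,4) (5,5) (5,6) (6,3) (6,4) (6,5) (6,6)] -> total=10
Click 2 (2,6) count=2: revealed 1 new [(2,6)] -> total=11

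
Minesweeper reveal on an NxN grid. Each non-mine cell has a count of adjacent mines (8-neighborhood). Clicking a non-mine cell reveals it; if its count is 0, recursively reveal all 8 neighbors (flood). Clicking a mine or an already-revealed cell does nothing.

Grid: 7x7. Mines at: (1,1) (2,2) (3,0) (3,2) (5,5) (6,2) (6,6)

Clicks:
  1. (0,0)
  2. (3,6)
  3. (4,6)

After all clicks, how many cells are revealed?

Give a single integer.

Answer: 23

Derivation:
Click 1 (0,0) count=1: revealed 1 new [(0,0)] -> total=1
Click 2 (3,6) count=0: revealed 22 new [(0,2) (0,3) (0,4) (0,5) (0,6) (1,2) (1,3) (1,4) (1,5) (1,6) (2,3) (2,4) (2,5) (2,6) (3,3) (3,4) (3,5) (3,6) (4,3) (4,4) (4,5) (4,6)] -> total=23
Click 3 (4,6) count=1: revealed 0 new [(none)] -> total=23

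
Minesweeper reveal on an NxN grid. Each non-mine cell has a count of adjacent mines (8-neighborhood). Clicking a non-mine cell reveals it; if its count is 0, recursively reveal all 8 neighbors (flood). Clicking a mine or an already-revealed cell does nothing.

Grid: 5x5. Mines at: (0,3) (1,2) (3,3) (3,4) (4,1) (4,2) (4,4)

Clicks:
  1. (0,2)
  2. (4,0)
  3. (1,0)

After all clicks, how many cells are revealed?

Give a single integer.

Click 1 (0,2) count=2: revealed 1 new [(0,2)] -> total=1
Click 2 (4,0) count=1: revealed 1 new [(4,0)] -> total=2
Click 3 (1,0) count=0: revealed 8 new [(0,0) (0,1) (1,0) (1,1) (2,0) (2,1) (3,0) (3,1)] -> total=10

Answer: 10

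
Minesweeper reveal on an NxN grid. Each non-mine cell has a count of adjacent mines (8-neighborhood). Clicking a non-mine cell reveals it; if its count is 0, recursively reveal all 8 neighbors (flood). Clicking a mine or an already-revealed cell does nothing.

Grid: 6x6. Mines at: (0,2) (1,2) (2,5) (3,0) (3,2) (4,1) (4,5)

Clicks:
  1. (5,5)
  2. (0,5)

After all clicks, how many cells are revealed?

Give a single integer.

Click 1 (5,5) count=1: revealed 1 new [(5,5)] -> total=1
Click 2 (0,5) count=0: revealed 6 new [(0,3) (0,4) (0,5) (1,3) (1,4) (1,5)] -> total=7

Answer: 7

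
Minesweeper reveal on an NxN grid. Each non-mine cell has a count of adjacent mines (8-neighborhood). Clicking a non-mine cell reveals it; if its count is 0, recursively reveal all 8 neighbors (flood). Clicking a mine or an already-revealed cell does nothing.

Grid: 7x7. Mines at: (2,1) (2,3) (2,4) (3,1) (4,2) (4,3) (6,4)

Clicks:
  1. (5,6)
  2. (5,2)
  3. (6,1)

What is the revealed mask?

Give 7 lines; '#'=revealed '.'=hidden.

Answer: #######
#######
.....##
....###
##..###
#######
####.##

Derivation:
Click 1 (5,6) count=0: revealed 27 new [(0,0) (0,1) (0,2) (0,3) (0,4) (0,5) (0,6) (1,0) (1,1) (1,2) (1,3) (1,4) (1,5) (1,6) (2,5) (2,6) (3,4) (3,5) (3,6) (4,4) (4,5) (4,6) (5,4) (5,5) (5,6) (6,5) (6,6)] -> total=27
Click 2 (5,2) count=2: revealed 1 new [(5,2)] -> total=28
Click 3 (6,1) count=0: revealed 9 new [(4,0) (4,1) (5,0) (5,1) (5,3) (6,0) (6,1) (6,2) (6,3)] -> total=37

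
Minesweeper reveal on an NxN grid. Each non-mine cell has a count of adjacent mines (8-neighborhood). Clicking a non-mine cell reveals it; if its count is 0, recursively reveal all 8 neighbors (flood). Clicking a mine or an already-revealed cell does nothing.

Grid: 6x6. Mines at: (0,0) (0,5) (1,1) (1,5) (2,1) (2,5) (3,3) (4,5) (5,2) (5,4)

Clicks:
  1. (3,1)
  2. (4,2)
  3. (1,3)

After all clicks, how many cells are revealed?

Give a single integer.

Click 1 (3,1) count=1: revealed 1 new [(3,1)] -> total=1
Click 2 (4,2) count=2: revealed 1 new [(4,2)] -> total=2
Click 3 (1,3) count=0: revealed 9 new [(0,2) (0,3) (0,4) (1,2) (1,3) (1,4) (2,2) (2,3) (2,4)] -> total=11

Answer: 11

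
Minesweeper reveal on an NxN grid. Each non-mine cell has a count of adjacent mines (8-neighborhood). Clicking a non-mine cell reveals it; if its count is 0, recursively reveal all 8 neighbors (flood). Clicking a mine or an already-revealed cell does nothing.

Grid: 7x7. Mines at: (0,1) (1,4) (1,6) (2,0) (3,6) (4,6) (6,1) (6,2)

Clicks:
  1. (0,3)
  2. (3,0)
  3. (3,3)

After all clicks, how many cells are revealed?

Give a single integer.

Answer: 32

Derivation:
Click 1 (0,3) count=1: revealed 1 new [(0,3)] -> total=1
Click 2 (3,0) count=1: revealed 1 new [(3,0)] -> total=2
Click 3 (3,3) count=0: revealed 30 new [(1,1) (1,2) (1,3) (2,1) (2,2) (2,3) (2,4) (2,5) (3,1) (3,2) (3,3) (3,4) (3,5) (4,0) (4,1) (4,2) (4,3) (4,4) (4,5) (5,0) (5,1) (5,2) (5,3) (5,4) (5,5) (5,6) (6,3) (6,4) (6,5) (6,6)] -> total=32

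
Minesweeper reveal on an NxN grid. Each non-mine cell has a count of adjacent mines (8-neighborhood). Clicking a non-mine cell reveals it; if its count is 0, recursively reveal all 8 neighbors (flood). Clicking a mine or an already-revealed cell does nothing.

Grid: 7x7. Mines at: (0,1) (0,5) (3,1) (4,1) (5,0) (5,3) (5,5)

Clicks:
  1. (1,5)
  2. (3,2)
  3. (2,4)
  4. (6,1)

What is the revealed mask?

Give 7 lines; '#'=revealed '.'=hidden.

Click 1 (1,5) count=1: revealed 1 new [(1,5)] -> total=1
Click 2 (3,2) count=2: revealed 1 new [(3,2)] -> total=2
Click 3 (2,4) count=0: revealed 21 new [(0,2) (0,3) (0,4) (1,2) (1,3) (1,4) (1,6) (2,2) (2,3) (2,4) (2,5) (2,6) (3,3) (3,4) (3,5) (3,6) (4,2) (4,3) (4,4) (4,5) (4,6)] -> total=23
Click 4 (6,1) count=1: revealed 1 new [(6,1)] -> total=24

Answer: ..###..
..#####
..#####
..#####
..#####
.......
.#.....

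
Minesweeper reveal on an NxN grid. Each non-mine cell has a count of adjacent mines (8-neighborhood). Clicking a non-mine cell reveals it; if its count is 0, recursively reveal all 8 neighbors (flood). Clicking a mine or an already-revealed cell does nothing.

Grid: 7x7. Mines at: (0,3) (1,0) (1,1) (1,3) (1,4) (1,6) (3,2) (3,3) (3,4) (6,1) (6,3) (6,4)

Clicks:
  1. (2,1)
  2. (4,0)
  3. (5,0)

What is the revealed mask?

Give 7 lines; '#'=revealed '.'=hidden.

Click 1 (2,1) count=3: revealed 1 new [(2,1)] -> total=1
Click 2 (4,0) count=0: revealed 7 new [(2,0) (3,0) (3,1) (4,0) (4,1) (5,0) (5,1)] -> total=8
Click 3 (5,0) count=1: revealed 0 new [(none)] -> total=8

Answer: .......
.......
##.....
##.....
##.....
##.....
.......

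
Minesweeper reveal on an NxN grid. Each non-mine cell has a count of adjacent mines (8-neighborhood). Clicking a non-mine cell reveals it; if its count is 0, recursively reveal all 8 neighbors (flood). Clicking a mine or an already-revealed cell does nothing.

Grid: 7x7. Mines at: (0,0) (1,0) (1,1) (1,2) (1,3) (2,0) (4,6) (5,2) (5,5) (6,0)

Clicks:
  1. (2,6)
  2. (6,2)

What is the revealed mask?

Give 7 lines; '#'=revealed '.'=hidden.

Click 1 (2,6) count=0: revealed 23 new [(0,4) (0,5) (0,6) (1,4) (1,5) (1,6) (2,1) (2,2) (2,3) (2,4) (2,5) (2,6) (3,1) (3,2) (3,3) (3,4) (3,5) (3,6) (4,1) (4,2) (4,3) (4,4) (4,5)] -> total=23
Click 2 (6,2) count=1: revealed 1 new [(6,2)] -> total=24

Answer: ....###
....###
.######
.######
.#####.
.......
..#....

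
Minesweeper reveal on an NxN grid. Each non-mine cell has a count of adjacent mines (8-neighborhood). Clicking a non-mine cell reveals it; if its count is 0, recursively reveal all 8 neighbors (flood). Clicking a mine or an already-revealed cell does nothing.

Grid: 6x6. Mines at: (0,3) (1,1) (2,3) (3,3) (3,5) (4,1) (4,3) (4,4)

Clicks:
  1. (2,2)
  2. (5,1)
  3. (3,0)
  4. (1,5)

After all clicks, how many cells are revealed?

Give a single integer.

Answer: 9

Derivation:
Click 1 (2,2) count=3: revealed 1 new [(2,2)] -> total=1
Click 2 (5,1) count=1: revealed 1 new [(5,1)] -> total=2
Click 3 (3,0) count=1: revealed 1 new [(3,0)] -> total=3
Click 4 (1,5) count=0: revealed 6 new [(0,4) (0,5) (1,4) (1,5) (2,4) (2,5)] -> total=9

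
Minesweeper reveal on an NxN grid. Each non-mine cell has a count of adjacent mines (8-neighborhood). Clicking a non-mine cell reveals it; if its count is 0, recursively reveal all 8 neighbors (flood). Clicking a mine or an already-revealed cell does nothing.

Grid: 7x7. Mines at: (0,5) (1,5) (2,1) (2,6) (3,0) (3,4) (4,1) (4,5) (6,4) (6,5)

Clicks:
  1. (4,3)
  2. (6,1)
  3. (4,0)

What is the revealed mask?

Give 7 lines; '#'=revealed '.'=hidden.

Answer: .......
.......
.......
.......
#..#...
####...
####...

Derivation:
Click 1 (4,3) count=1: revealed 1 new [(4,3)] -> total=1
Click 2 (6,1) count=0: revealed 8 new [(5,0) (5,1) (5,2) (5,3) (6,0) (6,1) (6,2) (6,3)] -> total=9
Click 3 (4,0) count=2: revealed 1 new [(4,0)] -> total=10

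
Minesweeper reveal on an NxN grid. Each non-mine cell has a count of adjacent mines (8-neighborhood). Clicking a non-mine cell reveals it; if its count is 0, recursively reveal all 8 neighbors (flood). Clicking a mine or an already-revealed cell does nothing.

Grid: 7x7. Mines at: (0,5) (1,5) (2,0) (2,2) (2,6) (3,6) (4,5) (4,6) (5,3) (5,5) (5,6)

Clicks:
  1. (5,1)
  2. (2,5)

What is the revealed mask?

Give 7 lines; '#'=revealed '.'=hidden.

Click 1 (5,1) count=0: revealed 12 new [(3,0) (3,1) (3,2) (4,0) (4,1) (4,2) (5,0) (5,1) (5,2) (6,0) (6,1) (6,2)] -> total=12
Click 2 (2,5) count=3: revealed 1 new [(2,5)] -> total=13

Answer: .......
.......
.....#.
###....
###....
###....
###....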